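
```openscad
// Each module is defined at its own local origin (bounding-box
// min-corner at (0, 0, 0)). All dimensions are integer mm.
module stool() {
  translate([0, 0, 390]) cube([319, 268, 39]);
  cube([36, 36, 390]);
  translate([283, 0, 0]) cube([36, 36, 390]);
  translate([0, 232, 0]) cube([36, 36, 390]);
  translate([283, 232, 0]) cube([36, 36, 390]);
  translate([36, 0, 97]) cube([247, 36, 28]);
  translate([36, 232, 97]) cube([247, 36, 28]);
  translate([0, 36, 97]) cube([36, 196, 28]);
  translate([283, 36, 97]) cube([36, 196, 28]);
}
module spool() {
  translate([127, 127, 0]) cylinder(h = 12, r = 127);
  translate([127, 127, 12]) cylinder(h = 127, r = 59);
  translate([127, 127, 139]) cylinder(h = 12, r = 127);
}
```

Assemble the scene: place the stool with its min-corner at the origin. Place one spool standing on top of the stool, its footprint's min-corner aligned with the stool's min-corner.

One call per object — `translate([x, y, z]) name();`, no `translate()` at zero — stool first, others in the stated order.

stool();
translate([0, 0, 429]) spool();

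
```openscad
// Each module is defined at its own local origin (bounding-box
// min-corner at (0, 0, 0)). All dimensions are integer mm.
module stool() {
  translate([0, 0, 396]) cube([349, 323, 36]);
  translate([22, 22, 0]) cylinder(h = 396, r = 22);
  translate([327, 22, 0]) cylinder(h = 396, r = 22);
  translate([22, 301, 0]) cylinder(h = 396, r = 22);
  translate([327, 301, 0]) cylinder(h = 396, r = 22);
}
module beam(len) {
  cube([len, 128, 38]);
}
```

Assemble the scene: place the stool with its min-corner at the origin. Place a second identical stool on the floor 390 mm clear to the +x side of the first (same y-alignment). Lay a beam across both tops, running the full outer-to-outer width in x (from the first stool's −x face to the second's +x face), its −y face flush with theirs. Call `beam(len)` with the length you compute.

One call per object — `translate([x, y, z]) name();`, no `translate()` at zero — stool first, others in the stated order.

stool();
translate([739, 0, 0]) stool();
translate([0, 0, 432]) beam(1088);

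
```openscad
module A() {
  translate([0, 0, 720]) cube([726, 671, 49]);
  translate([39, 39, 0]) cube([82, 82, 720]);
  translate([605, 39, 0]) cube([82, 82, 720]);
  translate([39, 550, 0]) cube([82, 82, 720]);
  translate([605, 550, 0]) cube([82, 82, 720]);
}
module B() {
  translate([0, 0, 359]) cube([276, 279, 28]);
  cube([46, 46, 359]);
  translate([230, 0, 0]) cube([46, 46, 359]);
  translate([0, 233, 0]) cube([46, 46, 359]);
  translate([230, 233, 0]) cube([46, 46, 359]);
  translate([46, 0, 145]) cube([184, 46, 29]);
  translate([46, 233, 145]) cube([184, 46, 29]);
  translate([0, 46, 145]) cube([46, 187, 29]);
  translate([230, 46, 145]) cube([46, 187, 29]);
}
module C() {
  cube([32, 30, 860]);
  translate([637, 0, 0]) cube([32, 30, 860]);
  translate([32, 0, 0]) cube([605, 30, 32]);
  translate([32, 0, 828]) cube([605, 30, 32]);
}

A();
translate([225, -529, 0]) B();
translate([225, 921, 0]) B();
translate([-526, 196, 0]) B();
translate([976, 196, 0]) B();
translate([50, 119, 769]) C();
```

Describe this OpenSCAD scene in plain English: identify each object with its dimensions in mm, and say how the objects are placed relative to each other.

A is a rectangular dining table. The top is 726×671×49 mm with its upper surface at z = 769 mm. It stands on four 82×82 mm square legs, each inset 39 mm from the nearest pair of top edges, running from the floor to the underside of the top.

B is a simple wooden stool: a rectangular seat 276 mm (x) by 279 mm (y), 28 mm thick, top face at z = 387 mm, on four square legs, each 46×46 mm in cross-section. The legs rest on z = 0, each flush with a corner of the seat. Four stretchers, 46 mm wide and 29 mm tall, connect adjacent legs with their undersides at z = 145 mm, each running between the inner faces of the legs it joins and aligned with the legs' outer faces on the other axis.

C is a picture frame with a 605×796 mm rectangular opening (x by z) and a uniform 32 mm border on every side. Frame depth is 30 mm along y. It is built from two vertical stiles running the full outside height and two horizontal rails spanning the gap between the stiles.

Four stools sit around the table at the −y, +y, −x, +x sides. The picture frame is on top of the table.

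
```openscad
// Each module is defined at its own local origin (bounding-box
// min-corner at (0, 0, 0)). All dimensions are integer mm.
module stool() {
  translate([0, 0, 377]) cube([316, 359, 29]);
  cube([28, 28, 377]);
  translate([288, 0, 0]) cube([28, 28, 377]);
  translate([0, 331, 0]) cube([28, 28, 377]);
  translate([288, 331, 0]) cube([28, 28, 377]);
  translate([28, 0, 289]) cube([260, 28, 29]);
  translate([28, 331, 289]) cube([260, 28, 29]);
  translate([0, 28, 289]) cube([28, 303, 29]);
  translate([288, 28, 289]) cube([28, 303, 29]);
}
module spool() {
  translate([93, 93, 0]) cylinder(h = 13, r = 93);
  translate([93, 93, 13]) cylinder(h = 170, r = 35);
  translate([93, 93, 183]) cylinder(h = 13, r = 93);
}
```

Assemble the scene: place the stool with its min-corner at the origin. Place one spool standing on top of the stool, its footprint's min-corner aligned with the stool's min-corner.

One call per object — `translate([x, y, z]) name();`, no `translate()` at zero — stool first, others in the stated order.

stool();
translate([0, 0, 406]) spool();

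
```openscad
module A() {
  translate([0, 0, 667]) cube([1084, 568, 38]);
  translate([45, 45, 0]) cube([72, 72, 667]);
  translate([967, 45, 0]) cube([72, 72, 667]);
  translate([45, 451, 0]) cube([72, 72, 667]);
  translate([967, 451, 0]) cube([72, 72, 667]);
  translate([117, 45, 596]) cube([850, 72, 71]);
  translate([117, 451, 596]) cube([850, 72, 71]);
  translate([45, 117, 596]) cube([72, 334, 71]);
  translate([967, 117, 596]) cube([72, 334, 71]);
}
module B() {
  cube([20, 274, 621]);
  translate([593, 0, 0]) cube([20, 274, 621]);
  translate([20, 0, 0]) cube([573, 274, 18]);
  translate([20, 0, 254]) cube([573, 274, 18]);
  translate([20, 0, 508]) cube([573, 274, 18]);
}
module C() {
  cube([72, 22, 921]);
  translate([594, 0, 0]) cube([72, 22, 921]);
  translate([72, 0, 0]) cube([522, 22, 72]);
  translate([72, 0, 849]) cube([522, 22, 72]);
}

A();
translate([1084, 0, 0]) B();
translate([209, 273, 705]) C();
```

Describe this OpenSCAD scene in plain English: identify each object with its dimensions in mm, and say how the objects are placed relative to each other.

A is a rectangular dining table. The top is 1084×568×38 mm with its upper surface at z = 705 mm. It stands on four 72×72 mm square legs, each inset 45 mm from the nearest pair of top edges, running from the floor to the underside of the top. Four apron rails, 72 mm thick and 71 mm tall, run between adjacent legs with their top edges flush with the underside of the top and their outer faces flush with the legs' outer faces.

B is a bookshelf 613 mm wide overall, 274 mm deep and 621 mm tall. The two sides are 20 mm thick vertical panels. 3 horizontal shelves of 18 mm thickness span between the inner faces of the sides; the lowest shelf sits on the floor and shelves are stacked with a clear vertical gap of 236 mm between each pair.

C is a picture frame with a 522×777 mm rectangular opening (x by z) and a uniform 72 mm border on every side. Frame depth is 22 mm along y. It is built from two vertical stiles running the full outside height and two horizontal rails spanning the gap between the stiles.

The bookshelf is against the table's +x side, with their −y faces flush. The picture frame is on top of the table, centred.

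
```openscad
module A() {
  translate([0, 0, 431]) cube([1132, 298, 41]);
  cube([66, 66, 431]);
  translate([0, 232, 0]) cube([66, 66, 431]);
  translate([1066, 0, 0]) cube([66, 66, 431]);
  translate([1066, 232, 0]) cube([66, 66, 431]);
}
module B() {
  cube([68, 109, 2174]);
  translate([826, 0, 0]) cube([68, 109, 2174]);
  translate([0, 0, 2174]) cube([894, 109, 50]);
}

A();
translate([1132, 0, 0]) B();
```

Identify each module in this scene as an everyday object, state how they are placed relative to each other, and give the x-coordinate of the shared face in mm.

A is a bench. B is a door frame. The door frame is against the bench's +x side, with their −y faces flush. The x-coordinate of the shared face is 1132 mm.

The bench's +x face and the door frame's −x face are both at x = 1132 mm.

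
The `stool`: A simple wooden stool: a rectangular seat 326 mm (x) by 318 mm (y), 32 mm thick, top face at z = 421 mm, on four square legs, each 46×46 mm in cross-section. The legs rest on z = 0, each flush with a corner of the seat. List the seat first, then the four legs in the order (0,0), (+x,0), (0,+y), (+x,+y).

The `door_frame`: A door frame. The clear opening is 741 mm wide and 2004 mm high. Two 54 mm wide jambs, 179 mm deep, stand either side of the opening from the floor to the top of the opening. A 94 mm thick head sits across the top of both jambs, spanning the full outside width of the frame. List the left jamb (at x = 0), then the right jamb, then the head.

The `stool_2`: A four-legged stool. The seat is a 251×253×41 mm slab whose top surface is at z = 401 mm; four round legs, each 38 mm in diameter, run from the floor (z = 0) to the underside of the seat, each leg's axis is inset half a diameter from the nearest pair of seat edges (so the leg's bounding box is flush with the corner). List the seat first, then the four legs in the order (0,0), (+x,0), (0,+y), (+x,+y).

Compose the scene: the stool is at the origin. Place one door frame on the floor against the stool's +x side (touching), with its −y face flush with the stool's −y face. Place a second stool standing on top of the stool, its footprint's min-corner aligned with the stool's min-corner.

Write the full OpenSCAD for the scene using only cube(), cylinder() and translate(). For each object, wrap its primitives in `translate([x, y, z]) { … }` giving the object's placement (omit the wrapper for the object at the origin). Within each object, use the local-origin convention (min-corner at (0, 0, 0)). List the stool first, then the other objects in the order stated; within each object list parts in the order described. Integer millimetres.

translate([0, 0, 389]) cube([326, 318, 32]);
cube([46, 46, 389]);
translate([280, 0, 0]) cube([46, 46, 389]);
translate([0, 272, 0]) cube([46, 46, 389]);
translate([280, 272, 0]) cube([46, 46, 389]);
translate([326, 0, 0]) {
  cube([54, 179, 2004]);
  translate([795, 0, 0]) cube([54, 179, 2004]);
  translate([0, 0, 2004]) cube([849, 179, 94]);
}
translate([0, 0, 421]) {
  translate([0, 0, 360]) cube([251, 253, 41]);
  translate([19, 19, 0]) cylinder(h = 360, r = 19);
  translate([232, 19, 0]) cylinder(h = 360, r = 19);
  translate([19, 234, 0]) cylinder(h = 360, r = 19);
  translate([232, 234, 0]) cylinder(h = 360, r = 19);
}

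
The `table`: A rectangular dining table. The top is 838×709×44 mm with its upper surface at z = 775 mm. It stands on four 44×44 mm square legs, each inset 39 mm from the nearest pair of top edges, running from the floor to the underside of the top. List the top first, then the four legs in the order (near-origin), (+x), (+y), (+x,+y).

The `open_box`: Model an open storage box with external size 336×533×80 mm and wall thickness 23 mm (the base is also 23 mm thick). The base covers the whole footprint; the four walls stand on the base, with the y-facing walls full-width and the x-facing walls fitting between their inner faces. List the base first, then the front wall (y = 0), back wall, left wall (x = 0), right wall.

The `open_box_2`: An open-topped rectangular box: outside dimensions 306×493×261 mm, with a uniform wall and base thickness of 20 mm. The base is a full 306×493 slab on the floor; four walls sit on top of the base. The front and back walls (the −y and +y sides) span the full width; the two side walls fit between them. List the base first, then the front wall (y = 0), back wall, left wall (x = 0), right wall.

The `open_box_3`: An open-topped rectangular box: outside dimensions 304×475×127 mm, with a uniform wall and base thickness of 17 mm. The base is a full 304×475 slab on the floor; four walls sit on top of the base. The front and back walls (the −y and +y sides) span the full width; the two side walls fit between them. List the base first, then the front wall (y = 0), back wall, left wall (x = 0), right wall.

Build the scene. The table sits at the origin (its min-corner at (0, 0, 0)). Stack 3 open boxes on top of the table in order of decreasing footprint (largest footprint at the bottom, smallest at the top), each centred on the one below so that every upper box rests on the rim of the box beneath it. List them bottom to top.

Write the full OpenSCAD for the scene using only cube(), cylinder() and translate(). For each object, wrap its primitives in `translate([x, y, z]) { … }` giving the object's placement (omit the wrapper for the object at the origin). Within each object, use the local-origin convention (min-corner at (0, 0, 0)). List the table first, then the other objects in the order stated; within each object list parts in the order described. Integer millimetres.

translate([0, 0, 731]) cube([838, 709, 44]);
translate([39, 39, 0]) cube([44, 44, 731]);
translate([755, 39, 0]) cube([44, 44, 731]);
translate([39, 626, 0]) cube([44, 44, 731]);
translate([755, 626, 0]) cube([44, 44, 731]);
translate([251, 88, 775]) {
  cube([336, 533, 23]);
  translate([0, 0, 23]) cube([336, 23, 57]);
  translate([0, 510, 23]) cube([336, 23, 57]);
  translate([0, 23, 23]) cube([23, 487, 57]);
  translate([313, 23, 23]) cube([23, 487, 57]);
}
translate([266, 108, 855]) {
  cube([306, 493, 20]);
  translate([0, 0, 20]) cube([306, 20, 241]);
  translate([0, 473, 20]) cube([306, 20, 241]);
  translate([0, 20, 20]) cube([20, 453, 241]);
  translate([286, 20, 20]) cube([20, 453, 241]);
}
translate([267, 117, 1116]) {
  cube([304, 475, 17]);
  translate([0, 0, 17]) cube([304, 17, 110]);
  translate([0, 458, 17]) cube([304, 17, 110]);
  translate([0, 17, 17]) cube([17, 441, 110]);
  translate([287, 17, 17]) cube([17, 441, 110]);
}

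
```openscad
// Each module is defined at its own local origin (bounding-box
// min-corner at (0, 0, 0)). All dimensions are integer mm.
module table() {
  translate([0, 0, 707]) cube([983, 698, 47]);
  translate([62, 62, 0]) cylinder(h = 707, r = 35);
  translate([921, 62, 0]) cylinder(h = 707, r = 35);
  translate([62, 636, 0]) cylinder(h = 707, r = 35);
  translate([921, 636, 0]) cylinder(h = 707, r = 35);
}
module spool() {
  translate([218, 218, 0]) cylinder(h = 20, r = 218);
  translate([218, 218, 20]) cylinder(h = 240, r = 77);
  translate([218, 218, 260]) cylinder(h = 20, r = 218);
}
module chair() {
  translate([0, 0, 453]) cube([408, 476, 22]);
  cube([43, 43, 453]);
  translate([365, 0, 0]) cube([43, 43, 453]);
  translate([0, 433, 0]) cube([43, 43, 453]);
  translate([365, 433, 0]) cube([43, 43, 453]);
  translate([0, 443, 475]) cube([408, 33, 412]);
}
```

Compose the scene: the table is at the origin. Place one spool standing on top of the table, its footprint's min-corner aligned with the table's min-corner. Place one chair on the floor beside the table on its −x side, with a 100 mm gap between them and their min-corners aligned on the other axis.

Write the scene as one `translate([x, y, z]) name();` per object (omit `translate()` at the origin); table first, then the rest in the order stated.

table();
translate([0, 0, 754]) spool();
translate([-508, 0, 0]) chair();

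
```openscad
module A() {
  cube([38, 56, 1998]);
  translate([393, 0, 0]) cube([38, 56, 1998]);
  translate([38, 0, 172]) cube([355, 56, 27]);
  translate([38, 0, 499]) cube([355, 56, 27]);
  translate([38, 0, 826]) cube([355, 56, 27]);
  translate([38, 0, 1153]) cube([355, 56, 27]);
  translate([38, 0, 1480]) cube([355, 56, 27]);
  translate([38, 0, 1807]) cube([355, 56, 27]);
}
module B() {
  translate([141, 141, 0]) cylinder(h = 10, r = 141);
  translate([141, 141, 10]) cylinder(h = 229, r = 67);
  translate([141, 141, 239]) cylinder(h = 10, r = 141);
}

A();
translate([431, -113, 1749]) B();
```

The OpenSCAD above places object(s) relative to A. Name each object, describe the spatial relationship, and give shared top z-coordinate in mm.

Both tops at z = 1998 mm.

A is a ladder. B is a spool. The spool is beside the ladder with their tops flush at z = 1998. The shared top z-coordinate is 1998 mm.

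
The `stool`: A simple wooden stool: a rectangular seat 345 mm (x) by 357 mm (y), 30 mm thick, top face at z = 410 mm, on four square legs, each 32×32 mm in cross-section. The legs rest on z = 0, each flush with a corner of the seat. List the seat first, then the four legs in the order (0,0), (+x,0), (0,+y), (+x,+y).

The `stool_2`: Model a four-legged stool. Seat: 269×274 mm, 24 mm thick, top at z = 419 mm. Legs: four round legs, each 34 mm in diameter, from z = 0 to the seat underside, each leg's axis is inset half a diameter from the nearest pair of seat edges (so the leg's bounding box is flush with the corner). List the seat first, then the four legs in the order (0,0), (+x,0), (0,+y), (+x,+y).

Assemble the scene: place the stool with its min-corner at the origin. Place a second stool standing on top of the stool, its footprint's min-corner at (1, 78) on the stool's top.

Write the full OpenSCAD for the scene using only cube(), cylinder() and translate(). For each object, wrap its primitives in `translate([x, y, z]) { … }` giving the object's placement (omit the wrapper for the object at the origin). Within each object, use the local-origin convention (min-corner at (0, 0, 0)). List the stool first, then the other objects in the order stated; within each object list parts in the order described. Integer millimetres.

translate([0, 0, 380]) cube([345, 357, 30]);
cube([32, 32, 380]);
translate([313, 0, 0]) cube([32, 32, 380]);
translate([0, 325, 0]) cube([32, 32, 380]);
translate([313, 325, 0]) cube([32, 32, 380]);
translate([1, 78, 410]) {
  translate([0, 0, 395]) cube([269, 274, 24]);
  translate([17, 17, 0]) cylinder(h = 395, r = 17);
  translate([252, 17, 0]) cylinder(h = 395, r = 17);
  translate([17, 257, 0]) cylinder(h = 395, r = 17);
  translate([252, 257, 0]) cylinder(h = 395, r = 17);
}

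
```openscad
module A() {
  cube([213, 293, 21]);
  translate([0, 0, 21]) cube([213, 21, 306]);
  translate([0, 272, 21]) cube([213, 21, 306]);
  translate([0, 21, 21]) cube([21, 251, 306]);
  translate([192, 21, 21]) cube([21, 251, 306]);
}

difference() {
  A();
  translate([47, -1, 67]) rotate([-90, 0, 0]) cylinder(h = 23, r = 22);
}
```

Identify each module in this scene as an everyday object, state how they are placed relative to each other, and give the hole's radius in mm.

A is an open box. The open box has a circular hole through its front wall. The hole's radius is 22 mm.

The subtracted cylinder has r = 22 mm.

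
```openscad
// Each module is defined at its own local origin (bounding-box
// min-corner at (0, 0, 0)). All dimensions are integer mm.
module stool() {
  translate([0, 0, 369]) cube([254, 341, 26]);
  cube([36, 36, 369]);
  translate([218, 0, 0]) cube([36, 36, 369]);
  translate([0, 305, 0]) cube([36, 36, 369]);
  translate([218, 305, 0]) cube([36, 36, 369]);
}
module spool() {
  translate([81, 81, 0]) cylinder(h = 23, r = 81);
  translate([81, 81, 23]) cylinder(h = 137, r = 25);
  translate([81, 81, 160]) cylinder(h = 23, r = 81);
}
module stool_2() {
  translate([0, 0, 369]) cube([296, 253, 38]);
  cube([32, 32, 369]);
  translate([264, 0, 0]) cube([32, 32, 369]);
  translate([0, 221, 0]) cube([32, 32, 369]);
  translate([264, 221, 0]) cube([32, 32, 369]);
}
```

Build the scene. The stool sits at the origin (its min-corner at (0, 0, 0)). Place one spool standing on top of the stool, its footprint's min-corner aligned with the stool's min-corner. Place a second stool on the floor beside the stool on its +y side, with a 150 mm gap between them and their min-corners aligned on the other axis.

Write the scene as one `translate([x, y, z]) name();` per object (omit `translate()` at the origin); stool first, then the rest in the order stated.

stool();
translate([0, 0, 395]) spool();
translate([0, 491, 0]) stool_2();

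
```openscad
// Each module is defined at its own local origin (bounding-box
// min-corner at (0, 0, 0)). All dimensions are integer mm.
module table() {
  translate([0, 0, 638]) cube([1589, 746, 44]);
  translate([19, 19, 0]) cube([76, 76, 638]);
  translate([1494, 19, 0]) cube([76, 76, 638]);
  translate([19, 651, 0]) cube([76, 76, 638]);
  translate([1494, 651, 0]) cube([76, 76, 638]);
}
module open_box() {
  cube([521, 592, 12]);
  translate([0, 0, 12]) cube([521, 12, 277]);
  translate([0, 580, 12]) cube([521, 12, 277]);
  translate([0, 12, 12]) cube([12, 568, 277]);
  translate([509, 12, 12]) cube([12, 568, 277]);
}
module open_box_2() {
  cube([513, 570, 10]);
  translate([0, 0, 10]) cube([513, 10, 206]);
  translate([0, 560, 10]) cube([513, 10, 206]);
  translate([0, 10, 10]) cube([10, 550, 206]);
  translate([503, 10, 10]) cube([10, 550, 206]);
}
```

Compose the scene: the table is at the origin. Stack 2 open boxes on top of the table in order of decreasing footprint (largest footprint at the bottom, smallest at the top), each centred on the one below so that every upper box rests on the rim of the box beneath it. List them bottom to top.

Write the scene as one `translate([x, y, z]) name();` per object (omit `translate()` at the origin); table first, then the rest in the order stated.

table();
translate([534, 77, 682]) open_box();
translate([538, 88, 971]) open_box_2();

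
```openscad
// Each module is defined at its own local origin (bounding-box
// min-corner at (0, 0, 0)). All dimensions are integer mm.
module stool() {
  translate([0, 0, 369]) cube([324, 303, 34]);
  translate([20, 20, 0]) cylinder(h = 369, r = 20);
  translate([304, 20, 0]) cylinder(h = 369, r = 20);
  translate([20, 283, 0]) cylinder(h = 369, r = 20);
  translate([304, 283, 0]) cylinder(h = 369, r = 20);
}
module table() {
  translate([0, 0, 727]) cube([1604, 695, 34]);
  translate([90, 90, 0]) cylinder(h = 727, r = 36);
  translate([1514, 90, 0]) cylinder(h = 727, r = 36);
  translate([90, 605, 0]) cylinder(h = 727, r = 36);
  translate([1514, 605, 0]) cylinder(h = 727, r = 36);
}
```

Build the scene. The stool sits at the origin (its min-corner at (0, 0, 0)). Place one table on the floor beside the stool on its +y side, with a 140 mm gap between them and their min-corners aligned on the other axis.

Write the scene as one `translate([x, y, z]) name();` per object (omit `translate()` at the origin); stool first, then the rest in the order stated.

stool();
translate([0, 443, 0]) table();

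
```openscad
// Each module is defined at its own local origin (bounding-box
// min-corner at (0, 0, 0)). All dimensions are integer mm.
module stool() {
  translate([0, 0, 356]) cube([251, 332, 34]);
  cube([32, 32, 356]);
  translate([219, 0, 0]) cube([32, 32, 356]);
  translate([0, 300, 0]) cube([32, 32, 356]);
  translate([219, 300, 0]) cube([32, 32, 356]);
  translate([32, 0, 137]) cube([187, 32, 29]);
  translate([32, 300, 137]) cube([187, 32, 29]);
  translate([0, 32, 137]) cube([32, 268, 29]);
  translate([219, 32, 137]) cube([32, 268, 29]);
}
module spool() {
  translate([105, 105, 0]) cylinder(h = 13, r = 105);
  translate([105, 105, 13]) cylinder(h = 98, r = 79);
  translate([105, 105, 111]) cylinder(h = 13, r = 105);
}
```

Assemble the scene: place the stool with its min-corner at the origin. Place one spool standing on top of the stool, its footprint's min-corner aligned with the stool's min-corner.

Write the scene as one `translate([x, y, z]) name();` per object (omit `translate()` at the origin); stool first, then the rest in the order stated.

stool();
translate([0, 0, 390]) spool();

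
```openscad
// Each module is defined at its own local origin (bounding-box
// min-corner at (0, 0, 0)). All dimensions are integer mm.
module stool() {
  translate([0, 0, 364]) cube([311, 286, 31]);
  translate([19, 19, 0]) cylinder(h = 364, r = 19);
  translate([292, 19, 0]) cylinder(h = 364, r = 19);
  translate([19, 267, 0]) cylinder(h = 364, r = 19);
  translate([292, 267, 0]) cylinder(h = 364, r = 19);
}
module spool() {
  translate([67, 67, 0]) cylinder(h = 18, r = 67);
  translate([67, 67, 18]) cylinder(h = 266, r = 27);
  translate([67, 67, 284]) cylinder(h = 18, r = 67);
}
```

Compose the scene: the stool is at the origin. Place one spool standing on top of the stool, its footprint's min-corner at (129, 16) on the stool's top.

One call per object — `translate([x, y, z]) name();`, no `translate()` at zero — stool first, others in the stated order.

stool();
translate([129, 16, 395]) spool();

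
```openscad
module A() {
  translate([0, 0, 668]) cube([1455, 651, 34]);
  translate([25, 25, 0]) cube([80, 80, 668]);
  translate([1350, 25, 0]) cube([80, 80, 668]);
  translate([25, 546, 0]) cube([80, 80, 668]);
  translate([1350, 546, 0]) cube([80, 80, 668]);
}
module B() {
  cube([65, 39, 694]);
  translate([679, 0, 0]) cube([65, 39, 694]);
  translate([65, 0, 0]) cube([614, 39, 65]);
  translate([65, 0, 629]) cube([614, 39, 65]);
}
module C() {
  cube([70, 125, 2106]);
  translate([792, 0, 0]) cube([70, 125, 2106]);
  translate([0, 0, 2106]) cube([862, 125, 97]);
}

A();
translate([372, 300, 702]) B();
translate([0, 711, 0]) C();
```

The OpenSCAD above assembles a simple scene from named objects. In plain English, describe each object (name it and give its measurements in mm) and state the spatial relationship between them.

A is a table: top 1455 mm (x) × 651 mm (y), 34 mm thick, upper face at z = 702 mm, on four 80×80 mm square legs, each inset 25 mm from the nearest pair of top edges, running from z = 0 to the bottom of the top.

B is a rectangular picture frame lying in the x–z plane (depth along y). The opening is 614 mm wide (x) by 564 mm tall (z), surrounded by a border 65 mm wide on all four sides. The frame is 39 mm deep and is made of two full-height vertical stiles with two horizontal rails fitted between them.

C is a door frame. The clear opening is 722 mm wide and 2106 mm high. Two 70 mm wide jambs, 125 mm deep, stand either side of the opening from the floor to the top of the opening. A 97 mm thick head sits across the top of both jambs, spanning the full outside width of the frame.

The picture frame is on top of the table. The door frame is on the floor beside the table on its +y side.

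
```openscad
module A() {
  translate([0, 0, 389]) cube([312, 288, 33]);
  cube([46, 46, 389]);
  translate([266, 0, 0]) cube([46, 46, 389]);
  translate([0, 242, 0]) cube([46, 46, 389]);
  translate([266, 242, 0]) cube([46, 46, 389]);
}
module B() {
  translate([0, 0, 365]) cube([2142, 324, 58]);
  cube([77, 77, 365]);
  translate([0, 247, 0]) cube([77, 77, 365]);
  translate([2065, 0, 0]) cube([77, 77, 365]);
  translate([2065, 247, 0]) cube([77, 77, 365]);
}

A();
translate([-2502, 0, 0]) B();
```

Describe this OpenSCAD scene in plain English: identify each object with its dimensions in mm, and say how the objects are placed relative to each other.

A is a four-legged stool. The seat is 312×288 mm, 33 mm thick, top at z = 422 mm. It stands on four square legs, each 46×46 mm in cross-section, from z = 0 to the seat underside, each flush with a corner of the seat.

B is a long wooden bench with a 2142 mm (x) × 324 mm (y) seat, 58 mm thick, its top surface 423 mm above the floor. Four 77 mm square legs at the seat corners, flush with the edges, run from z = 0 to the seat underside.

The bench is on the floor beside the stool on its −x side.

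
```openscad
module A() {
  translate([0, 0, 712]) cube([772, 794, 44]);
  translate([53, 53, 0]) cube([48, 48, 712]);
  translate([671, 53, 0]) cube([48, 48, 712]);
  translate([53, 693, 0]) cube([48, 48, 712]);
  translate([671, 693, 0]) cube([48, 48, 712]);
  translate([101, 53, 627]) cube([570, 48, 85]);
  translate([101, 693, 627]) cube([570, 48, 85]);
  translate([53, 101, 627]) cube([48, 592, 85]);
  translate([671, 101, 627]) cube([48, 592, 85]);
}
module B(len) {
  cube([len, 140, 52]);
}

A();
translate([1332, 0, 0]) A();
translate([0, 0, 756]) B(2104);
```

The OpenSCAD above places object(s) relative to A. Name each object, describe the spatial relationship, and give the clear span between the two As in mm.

A is a table. B is a beam. A beam spans the tops of two tables. The clear span between the two tables is 560 mm.

Second table starts at x = 1332; first ends at x = 772; clear span = 1332 − 772 = 560 mm.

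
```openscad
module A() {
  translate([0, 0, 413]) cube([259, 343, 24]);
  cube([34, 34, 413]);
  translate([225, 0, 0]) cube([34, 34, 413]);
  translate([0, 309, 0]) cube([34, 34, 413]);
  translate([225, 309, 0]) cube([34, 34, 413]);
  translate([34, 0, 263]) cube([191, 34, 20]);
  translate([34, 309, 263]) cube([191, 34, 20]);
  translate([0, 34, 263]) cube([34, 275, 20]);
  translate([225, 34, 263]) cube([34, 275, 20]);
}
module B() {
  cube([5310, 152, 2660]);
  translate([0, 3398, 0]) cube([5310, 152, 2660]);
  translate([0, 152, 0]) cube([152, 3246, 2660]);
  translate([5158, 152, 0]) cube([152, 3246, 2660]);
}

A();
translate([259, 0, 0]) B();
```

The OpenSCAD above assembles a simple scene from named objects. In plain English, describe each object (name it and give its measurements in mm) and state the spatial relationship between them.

A is a four-legged stool. The seat is 259×343 mm, 24 mm thick, top at z = 437 mm. It stands on four square legs, each 34×34 mm in cross-section, from z = 0 to the seat underside, each flush with a corner of the seat. Four stretchers, 34 mm wide and 20 mm tall, connect adjacent legs with their undersides at z = 263 mm, each running between the inner faces of the legs it joins and aligned with the legs' outer faces on the other axis.

B is a box-shaped house frame (walls only): outside footprint 5310×3550 mm, wall height 2660 mm, wall thickness 152 mm. The two y-facing walls run the full x-width; the two x-facing walls fit between the inner faces of the y-facing walls.

The house frame is against the stool's +x side, with their −y faces flush.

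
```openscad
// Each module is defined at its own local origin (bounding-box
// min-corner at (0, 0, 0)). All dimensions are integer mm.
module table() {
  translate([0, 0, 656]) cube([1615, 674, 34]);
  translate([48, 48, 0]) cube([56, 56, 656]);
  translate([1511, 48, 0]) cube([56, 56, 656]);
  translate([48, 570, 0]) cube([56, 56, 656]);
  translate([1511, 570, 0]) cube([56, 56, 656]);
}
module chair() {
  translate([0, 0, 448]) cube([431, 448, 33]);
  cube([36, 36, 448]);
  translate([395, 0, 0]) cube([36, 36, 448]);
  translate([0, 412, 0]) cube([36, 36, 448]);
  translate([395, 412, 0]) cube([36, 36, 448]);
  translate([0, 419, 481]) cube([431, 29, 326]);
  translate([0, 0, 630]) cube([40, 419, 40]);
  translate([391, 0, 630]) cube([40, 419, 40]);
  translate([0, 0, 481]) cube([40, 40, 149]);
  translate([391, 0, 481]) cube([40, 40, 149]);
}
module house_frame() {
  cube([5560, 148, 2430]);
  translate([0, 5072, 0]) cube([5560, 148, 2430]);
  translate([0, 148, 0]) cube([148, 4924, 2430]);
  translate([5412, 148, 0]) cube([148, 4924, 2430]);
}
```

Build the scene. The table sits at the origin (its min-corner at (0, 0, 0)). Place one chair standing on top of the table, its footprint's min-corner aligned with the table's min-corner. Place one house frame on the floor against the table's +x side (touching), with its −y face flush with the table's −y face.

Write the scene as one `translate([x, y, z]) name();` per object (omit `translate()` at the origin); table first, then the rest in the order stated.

table();
translate([0, 0, 690]) chair();
translate([1615, 0, 0]) house_frame();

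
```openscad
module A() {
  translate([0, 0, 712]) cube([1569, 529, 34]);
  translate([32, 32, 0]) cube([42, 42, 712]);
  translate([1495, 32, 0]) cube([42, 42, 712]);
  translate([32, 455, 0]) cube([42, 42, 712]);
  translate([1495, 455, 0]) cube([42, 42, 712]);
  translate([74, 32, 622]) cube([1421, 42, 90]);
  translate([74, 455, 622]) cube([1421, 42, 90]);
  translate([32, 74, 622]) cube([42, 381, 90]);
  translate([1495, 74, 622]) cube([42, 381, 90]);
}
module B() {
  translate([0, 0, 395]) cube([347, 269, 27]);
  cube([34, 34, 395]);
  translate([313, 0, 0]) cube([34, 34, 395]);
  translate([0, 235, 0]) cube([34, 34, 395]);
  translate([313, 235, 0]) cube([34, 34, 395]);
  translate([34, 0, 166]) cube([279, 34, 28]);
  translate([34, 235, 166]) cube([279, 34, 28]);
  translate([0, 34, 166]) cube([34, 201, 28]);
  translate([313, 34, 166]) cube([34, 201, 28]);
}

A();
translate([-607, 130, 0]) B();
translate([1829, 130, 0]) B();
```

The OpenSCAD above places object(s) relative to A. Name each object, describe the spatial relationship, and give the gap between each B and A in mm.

A is a table. B is a stool. Two stools sit around the table at the −x, +x sides. The gap between each stool and the table is 260 mm.

Each stool's nearest face is 260 mm from the table's bounding box.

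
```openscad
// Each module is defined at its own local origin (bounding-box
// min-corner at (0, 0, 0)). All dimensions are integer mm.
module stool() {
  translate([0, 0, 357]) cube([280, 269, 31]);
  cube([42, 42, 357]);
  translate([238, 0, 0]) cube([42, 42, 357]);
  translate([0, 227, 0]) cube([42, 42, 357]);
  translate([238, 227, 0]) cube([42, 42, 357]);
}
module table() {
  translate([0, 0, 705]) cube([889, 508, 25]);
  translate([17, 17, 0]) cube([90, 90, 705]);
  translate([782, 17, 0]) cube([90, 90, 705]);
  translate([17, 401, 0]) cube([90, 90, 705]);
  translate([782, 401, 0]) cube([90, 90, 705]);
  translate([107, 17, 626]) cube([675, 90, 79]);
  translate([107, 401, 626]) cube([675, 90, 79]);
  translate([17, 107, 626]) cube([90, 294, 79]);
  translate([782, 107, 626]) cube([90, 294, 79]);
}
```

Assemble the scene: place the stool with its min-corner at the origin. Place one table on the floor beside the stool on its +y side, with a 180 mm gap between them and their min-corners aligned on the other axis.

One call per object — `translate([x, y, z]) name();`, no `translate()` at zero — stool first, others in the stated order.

stool();
translate([0, 449, 0]) table();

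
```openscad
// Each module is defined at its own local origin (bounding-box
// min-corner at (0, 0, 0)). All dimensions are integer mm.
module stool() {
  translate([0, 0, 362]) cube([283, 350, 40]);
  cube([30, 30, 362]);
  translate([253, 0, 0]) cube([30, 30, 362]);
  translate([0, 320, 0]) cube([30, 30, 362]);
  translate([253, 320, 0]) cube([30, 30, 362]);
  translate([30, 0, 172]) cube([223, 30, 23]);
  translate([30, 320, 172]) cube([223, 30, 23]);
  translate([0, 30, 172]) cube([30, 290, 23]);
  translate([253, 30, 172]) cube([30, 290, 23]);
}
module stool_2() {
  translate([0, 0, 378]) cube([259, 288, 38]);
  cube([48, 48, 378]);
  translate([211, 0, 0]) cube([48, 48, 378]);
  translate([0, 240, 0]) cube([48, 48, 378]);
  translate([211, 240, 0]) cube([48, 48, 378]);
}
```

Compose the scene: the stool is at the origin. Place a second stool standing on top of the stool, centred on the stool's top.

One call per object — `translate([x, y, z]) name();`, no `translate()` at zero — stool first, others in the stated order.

stool();
translate([12, 31, 402]) stool_2();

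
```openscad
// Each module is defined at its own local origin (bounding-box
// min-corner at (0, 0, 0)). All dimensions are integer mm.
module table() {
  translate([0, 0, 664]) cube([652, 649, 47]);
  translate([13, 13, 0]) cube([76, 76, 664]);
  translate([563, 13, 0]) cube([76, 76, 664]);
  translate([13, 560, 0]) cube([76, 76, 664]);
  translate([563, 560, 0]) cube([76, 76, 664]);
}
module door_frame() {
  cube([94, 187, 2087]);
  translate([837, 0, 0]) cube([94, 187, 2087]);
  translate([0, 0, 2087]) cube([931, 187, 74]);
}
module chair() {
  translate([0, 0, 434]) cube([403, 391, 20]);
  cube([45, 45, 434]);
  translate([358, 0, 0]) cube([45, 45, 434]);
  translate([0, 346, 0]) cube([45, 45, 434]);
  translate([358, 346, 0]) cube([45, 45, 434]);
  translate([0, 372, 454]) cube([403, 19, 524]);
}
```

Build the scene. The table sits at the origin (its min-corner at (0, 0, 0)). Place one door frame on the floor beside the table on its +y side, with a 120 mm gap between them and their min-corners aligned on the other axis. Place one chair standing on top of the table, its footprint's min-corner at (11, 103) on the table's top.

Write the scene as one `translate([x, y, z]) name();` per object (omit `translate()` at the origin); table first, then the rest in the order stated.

table();
translate([0, 769, 0]) door_frame();
translate([11, 103, 711]) chair();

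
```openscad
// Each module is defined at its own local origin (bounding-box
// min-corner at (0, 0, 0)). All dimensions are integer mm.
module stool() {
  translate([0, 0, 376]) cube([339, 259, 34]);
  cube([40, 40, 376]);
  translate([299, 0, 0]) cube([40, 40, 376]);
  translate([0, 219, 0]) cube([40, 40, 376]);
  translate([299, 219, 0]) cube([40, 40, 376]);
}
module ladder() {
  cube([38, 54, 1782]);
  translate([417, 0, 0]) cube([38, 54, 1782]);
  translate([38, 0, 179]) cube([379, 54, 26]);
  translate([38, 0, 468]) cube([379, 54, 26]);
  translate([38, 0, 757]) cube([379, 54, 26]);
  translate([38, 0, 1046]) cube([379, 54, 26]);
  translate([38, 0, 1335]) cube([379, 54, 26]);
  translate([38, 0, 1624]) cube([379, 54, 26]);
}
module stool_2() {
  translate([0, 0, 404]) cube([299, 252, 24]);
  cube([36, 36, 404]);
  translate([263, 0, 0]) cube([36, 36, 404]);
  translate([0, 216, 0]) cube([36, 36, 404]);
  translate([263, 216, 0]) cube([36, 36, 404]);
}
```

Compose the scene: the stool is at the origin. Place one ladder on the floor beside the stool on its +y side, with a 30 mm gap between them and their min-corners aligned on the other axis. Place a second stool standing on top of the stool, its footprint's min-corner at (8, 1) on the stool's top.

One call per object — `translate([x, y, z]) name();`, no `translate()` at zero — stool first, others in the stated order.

stool();
translate([0, 289, 0]) ladder();
translate([8, 1, 410]) stool_2();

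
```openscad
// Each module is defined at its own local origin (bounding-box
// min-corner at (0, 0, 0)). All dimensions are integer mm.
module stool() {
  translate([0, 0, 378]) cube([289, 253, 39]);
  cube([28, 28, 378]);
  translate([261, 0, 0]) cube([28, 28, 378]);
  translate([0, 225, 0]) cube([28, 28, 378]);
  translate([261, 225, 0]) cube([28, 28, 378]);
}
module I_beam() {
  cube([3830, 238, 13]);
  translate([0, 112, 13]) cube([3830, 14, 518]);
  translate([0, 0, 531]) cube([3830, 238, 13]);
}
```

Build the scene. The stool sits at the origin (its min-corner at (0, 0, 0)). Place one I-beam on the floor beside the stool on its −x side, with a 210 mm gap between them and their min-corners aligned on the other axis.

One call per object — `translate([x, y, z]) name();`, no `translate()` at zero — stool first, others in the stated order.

stool();
translate([-4040, 0, 0]) I_beam();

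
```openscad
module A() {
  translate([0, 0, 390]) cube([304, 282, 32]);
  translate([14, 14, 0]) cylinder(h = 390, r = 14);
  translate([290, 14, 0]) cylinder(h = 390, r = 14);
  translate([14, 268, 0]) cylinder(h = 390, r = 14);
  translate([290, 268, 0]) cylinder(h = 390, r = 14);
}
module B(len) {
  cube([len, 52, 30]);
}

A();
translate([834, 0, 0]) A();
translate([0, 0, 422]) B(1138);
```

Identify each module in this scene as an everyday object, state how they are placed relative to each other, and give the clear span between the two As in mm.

Second stool starts at x = 834; first ends at x = 304; clear span = 834 − 304 = 530 mm.

A is a stool. B is a beam. A beam spans the tops of two stools. The clear span between the two stools is 530 mm.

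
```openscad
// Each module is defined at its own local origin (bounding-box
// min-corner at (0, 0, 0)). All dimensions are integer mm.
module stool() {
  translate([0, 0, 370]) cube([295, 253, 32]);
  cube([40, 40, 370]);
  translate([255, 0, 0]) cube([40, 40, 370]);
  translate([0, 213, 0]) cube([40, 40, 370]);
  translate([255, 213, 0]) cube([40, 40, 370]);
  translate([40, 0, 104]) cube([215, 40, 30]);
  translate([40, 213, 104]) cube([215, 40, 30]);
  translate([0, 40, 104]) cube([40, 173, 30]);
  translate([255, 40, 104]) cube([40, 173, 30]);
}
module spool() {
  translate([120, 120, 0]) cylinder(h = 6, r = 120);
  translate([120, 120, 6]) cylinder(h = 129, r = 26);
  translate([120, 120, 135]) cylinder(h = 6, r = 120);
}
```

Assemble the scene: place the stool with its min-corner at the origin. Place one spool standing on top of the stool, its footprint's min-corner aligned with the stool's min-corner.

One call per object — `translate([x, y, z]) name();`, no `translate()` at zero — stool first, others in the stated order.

stool();
translate([0, 0, 402]) spool();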